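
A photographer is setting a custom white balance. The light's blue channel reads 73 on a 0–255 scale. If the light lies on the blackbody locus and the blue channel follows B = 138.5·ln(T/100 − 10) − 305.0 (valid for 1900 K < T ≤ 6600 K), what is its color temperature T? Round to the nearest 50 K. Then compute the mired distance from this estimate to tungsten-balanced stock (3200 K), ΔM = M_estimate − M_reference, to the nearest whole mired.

ln(t − 10) = (73 + 305.0) / 138.5 = 2.7292.
t − 10 = e^2.7292 = 15.321, so t = 25.321.
T = 100·t = 2532 K → 2550 K to the nearest 50 K.
M_estimate = 10⁶/2550 = 392.16; M_reference = 10⁶/3200 = 312.50.
ΔM = 392.16 − 312.50 = 79.66 → +80 mireds.

+80 mireds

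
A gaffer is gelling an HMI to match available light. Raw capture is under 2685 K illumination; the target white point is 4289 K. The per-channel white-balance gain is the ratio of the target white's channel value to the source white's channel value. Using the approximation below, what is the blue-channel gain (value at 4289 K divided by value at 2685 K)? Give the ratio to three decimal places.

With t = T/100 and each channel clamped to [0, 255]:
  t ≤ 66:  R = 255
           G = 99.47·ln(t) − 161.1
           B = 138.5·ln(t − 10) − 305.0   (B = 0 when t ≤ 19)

At 2685 K (t = 26.85):
  B = 138.5·ln(26.85 − 10) − 305.0 = 138.5·ln 16.85 − 305.0 = 138.5·2.8244 − 305.0 = 86.173.
At 4289 K (t = 42.89):
  B = 138.5·ln(42.89 − 10) − 305.0 = 138.5·ln 32.89 − 305.0 = 138.5·3.4932 − 305.0 = 178.804.
Gain = 178.804 / 86.173 = 2.0750 → 2.075.

2.075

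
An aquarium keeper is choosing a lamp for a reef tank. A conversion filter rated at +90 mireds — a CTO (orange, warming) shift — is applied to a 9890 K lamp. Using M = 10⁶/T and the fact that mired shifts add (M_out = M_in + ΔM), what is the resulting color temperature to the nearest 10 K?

5230 K

M_in = 10⁶/9890 = 101.11 mireds.
M_out = 101.11 + (+90) = 191.11 mireds.
T_out = 10⁶/191.11 = 5232.5 K → 5230 K.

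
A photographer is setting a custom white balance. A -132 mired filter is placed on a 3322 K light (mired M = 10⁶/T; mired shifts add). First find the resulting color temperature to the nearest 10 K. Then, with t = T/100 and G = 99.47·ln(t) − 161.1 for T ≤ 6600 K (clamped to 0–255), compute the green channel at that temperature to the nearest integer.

245

M_in = 10⁶/3322 = 301.02; M_out = 301.02 + (-132) = 169.02.
T_out = 10⁶/169.02 = 5916.3 K → 5920 K; t = 59.2.
G = 99.47·ln 59.2 − 161.1 = 99.47·4.0809 − 161.1 = 244.829.
Rounded: 245.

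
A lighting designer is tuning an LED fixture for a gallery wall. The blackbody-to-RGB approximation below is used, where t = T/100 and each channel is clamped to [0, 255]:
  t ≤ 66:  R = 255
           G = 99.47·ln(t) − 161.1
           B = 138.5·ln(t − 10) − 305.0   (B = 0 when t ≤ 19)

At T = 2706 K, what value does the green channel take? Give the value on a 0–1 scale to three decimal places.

t = 2706/100 = 27.06; the t ≤ 66 branch applies.
G = 99.47·ln 27.06 − 161.1 = 99.47·3.2981 − 161.1 = 166.958.
On a 0–1 scale: 166.958/255 = 0.6547 → 0.655.

0.655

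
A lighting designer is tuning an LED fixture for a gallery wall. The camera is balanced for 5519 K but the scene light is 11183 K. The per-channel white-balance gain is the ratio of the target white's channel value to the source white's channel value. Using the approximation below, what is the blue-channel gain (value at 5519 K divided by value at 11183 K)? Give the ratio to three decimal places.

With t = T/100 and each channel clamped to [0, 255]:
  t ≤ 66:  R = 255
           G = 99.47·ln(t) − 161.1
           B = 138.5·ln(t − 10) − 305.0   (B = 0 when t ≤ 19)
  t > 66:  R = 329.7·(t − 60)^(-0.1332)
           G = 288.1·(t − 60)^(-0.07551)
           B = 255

At 11183 K (t = 111.83):
  B = 255 by definition for t > 66.
At 5519 K (t = 55.19):
  B = 138.5·ln(55.19 − 10) − 305.0 = 138.5·ln 45.19 − 305.0 = 138.5·3.8109 − 305.0 = 222.806.
Gain = 222.806 / 255.000 = 0.8738 → 0.874.

0.874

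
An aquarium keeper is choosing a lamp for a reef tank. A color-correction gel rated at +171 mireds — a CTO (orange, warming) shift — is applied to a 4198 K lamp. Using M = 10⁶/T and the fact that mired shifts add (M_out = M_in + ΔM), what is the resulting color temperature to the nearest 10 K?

M_in = 10⁶/4198 = 238.21 mireds.
M_out = 238.21 + (+171) = 409.21 mireds.
T_out = 10⁶/409.21 = 2443.7 K → 2440 K.

2440 K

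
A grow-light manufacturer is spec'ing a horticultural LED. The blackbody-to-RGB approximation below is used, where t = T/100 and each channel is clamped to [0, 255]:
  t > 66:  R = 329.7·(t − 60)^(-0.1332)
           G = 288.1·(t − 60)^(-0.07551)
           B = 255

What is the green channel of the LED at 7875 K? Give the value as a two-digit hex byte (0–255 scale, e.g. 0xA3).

0xE7

t = 7875/100 = 78.75; the t > 66 branch applies.
G = 288.1·(78.75 − 60)^(-0.07551) = 288.1·18.75^(-0.07551) = 288.1·0.80145 = 230.897.
Rounded: 231; in hex, 0xE7.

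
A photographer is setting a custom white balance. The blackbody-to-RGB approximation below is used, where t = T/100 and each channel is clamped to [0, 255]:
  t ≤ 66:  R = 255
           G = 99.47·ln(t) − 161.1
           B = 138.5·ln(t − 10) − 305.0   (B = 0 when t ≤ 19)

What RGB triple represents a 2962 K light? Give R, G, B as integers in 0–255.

R=255, G=176, B=107

t = 2962/100 = 29.62; the t ≤ 66 branch applies.
R = 255 by definition for t ≤ 66.
G = 99.47·ln 29.62 − 161.1 = 99.47·3.3884 − 161.1 = 175.949.
B = 138.5·ln(29.62 − 10) − 305.0 = 138.5·ln 19.62 − 305.0 = 138.5·2.9765 − 305.0 = 107.252.
Rounded: (255, 176, 107).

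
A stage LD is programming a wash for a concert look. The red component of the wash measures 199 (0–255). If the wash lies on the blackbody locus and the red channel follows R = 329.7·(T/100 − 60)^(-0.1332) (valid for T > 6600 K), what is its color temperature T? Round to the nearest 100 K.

(t − 60)^(-0.1332) = 199/329.7 = 0.60358.
t − 60 = 0.60358^(1/-0.1332) = 0.60358^(-7.508) = 44.273, so t = 104.273.
T = 100·t = 10427 K → 10400 K to the nearest 100 K.

10400 K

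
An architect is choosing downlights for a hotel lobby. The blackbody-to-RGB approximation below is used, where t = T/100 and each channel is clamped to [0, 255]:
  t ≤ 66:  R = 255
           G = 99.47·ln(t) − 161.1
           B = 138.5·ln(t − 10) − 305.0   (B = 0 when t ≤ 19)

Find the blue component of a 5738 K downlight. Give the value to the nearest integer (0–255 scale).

t = 5738/100 = 57.38; the t ≤ 66 branch applies.
B = 138.5·ln(57.38 − 10) − 305.0 = 138.5·ln 47.38 − 305.0 = 138.5·3.8582 − 305.0 = 229.361.
Rounded: 229.

229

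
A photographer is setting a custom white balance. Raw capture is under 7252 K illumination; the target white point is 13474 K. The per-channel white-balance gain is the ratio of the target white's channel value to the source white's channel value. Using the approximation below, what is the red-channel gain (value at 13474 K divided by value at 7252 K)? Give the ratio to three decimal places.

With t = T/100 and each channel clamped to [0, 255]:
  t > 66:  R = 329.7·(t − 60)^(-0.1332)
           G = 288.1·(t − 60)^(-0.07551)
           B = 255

At 7252 K (t = 72.52):
  R = 329.7·(72.52 − 60)^(-0.1332) = 329.7·12.52^(-0.1332) = 329.7·0.71417 = 235.460.
At 13474 K (t = 134.74):
  R = 329.7·(134.74 − 60)^(-0.1332) = 329.7·74.74^(-0.1332) = 329.7·0.56291 = 185.593.
Gain = 185.593 / 235.460 = 0.7882 → 0.788.

0.788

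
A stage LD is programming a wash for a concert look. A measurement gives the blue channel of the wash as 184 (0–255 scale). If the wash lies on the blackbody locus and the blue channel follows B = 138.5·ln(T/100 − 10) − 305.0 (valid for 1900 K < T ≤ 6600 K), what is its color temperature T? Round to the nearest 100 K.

4400 K

ln(t − 10) = (184 + 305.0) / 138.5 = 3.5307.
t − 10 = e^3.5307 = 34.147, so t = 44.147.
T = 100·t = 4415 K → 4400 K to the nearest 100 K.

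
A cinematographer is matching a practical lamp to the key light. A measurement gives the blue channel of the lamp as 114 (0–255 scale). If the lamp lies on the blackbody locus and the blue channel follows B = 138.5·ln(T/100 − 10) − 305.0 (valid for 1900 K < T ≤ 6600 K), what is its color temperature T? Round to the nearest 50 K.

3050 K

ln(t − 10) = (114 + 305.0) / 138.5 = 3.0253.
t − 10 = e^3.0253 = 20.600, so t = 30.600.
T = 100·t = 3060 K → 3050 K to the nearest 50 K.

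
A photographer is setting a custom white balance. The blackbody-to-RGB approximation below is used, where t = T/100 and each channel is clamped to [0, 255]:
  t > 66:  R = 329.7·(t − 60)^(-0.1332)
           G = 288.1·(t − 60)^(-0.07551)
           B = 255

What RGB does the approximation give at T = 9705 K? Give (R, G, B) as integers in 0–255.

t = 9705/100 = 97.05; the t > 66 branch applies.
R = 329.7·(97.05 − 60)^(-0.1332) = 329.7·37.05^(-0.1332) = 329.7·0.61807 = 203.778.
G = 288.1·(97.05 − 60)^(-0.07551) = 288.1·37.05^(-0.07551) = 288.1·0.76127 = 219.323.
B = 255 by definition for t > 66.
Rounded: (204, 219, 255).

(204, 219, 255)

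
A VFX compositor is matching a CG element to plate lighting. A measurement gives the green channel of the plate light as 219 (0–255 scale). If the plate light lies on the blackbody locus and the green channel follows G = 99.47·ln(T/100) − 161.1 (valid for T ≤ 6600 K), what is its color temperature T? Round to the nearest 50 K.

ln t = (219 + 161.1) / 99.47 = 3.8213.
t = e^3.8213 = 45.661.
T = 100·t = 4566 K → 4550 K to the nearest 50 K.

4550 K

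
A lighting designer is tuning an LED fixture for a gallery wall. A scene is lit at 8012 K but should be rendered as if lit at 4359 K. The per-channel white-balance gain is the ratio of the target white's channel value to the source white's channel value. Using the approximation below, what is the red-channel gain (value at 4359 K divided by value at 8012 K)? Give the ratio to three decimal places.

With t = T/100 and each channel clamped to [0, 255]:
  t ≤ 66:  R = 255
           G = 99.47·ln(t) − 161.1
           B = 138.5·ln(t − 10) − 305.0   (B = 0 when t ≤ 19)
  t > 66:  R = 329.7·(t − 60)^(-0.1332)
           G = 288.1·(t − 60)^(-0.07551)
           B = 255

1.154

At 8012 K (t = 80.12):
  R = 329.7·(80.12 − 60)^(-0.1332) = 329.7·20.12^(-0.1332) = 329.7·0.67044 = 221.042.
At 4359 K (t = 43.59):
  R = 255 by definition for t ≤ 66.
Gain = 255.000 / 221.042 = 1.1536 → 1.154.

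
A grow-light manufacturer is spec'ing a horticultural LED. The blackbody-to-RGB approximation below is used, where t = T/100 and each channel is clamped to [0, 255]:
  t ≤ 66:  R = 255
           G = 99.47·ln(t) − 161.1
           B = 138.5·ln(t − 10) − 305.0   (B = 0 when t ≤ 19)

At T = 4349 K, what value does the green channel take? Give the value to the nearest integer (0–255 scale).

214

t = 4349/100 = 43.49; the t ≤ 66 branch applies.
G = 99.47·ln 43.49 − 161.1 = 99.47·3.7725 − 161.1 = 214.154.
Rounded: 214.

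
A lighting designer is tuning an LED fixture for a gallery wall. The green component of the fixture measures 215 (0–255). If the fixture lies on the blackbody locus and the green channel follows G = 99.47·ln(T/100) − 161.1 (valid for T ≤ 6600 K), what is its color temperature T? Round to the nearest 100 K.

4400 K

ln t = (215 + 161.1) / 99.47 = 3.7810.
t = e^3.7810 = 43.862.
T = 100·t = 4386 K → 4400 K to the nearest 100 K.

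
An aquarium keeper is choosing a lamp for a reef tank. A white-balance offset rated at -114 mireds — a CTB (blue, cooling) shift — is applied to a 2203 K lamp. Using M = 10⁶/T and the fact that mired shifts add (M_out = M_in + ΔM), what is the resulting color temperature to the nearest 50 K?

M_in = 10⁶/2203 = 453.93 mireds.
M_out = 453.93 + (-114) = 339.93 mireds.
T_out = 10⁶/339.93 = 2941.8 K → 2950 K.

2950 K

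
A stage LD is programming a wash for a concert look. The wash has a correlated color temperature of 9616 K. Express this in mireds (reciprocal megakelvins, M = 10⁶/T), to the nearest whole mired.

104 mireds

M = 10⁶ / 9616 = 103.993 → 104 mireds.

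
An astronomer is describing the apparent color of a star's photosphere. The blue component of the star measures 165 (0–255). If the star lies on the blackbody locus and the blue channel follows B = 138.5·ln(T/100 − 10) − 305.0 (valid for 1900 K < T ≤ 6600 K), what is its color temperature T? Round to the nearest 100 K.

ln(t − 10) = (165 + 305.0) / 138.5 = 3.3935.
t − 10 = e^3.3935 = 29.770, so t = 39.770.
T = 100·t = 3977 K → 4000 K to the nearest 100 K.

4000 K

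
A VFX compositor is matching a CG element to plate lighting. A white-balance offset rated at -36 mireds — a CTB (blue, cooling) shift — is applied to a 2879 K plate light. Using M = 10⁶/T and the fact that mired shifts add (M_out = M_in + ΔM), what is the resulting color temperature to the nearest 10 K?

M_in = 10⁶/2879 = 347.34 mireds.
M_out = 347.34 + (-36) = 311.34 mireds.
T_out = 10⁶/311.34 = 3211.9 K → 3210 K.

3210 K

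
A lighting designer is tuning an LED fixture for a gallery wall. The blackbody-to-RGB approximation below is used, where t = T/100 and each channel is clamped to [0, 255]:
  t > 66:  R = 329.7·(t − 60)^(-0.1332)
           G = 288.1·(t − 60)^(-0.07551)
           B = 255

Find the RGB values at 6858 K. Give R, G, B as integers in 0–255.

t = 6858/100 = 68.58; the t > 66 branch applies.
R = 329.7·(68.58 − 60)^(-0.1332) = 329.7·8.58^(-0.1332) = 329.7·0.75103 = 247.616.
G = 288.1·(68.58 − 60)^(-0.07551) = 288.1·8.58^(-0.07551) = 288.1·0.85018 = 244.938.
B = 255 by definition for t > 66.
Rounded: (248, 245, 255).

R=248, G=245, B=255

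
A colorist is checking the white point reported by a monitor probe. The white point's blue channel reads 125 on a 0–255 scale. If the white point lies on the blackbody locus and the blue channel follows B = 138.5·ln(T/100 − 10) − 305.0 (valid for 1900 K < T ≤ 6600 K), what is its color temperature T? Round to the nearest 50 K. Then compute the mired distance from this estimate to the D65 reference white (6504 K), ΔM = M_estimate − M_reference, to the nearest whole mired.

+154 mireds

ln(t − 10) = (125 + 305.0) / 138.5 = 3.1047.
t − 10 = e^3.1047 = 22.302, so t = 32.302.
T = 100·t = 3230 K → 3250 K to the nearest 50 K.
M_estimate = 10⁶/3250 = 307.69; M_reference = 10⁶/6504 = 153.75.
ΔM = 307.69 − 153.75 = 153.94 → +154 mireds.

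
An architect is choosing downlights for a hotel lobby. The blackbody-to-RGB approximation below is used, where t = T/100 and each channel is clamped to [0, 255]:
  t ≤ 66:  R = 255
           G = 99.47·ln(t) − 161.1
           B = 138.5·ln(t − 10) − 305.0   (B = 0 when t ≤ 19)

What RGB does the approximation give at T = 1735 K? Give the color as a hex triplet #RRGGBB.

#FF7B00

t = 1735/100 = 17.35; the t ≤ 66 branch applies.
R = 255 by definition for t ≤ 66.
G = 99.47·ln 17.35 − 161.1 = 99.47·2.8536 − 161.1 = 122.747.
t = 17.35 ≤ 19, so B = 0.
Rounded: (255, 123, 0).
In hex: #FF7B00.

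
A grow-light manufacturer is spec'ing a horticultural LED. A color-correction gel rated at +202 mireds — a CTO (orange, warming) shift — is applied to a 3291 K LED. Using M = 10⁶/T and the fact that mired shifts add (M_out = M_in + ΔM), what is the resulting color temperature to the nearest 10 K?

1980 K

M_in = 10⁶/3291 = 303.86 mireds.
M_out = 303.86 + (+202) = 505.86 mireds.
T_out = 10⁶/505.86 = 1976.8 K → 1980 K.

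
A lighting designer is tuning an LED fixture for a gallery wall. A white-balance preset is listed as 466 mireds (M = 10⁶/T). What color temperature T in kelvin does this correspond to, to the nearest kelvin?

T = 10⁶ / 466 = 2145.92 K → 2146 K.

2146 K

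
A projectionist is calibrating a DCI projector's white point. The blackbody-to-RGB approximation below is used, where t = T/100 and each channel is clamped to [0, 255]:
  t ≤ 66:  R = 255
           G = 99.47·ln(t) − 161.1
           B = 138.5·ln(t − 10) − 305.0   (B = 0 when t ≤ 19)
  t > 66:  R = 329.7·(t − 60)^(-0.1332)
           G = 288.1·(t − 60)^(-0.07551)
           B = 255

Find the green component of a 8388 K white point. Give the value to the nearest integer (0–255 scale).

227

t = 8388/100 = 83.88; the t > 66 branch applies.
G = 288.1·(83.88 − 60)^(-0.07551) = 288.1·23.88^(-0.07551) = 288.1·0.78695 = 226.719.
Rounded: 227.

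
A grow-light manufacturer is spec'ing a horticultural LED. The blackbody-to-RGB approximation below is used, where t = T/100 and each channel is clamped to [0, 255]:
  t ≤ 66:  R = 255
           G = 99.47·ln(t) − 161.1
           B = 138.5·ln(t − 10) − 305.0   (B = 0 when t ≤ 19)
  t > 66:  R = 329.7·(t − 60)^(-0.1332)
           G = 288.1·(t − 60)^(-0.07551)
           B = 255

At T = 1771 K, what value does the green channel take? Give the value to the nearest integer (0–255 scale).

125

t = 1771/100 = 17.71; the t ≤ 66 branch applies.
G = 99.47·ln 17.71 − 161.1 = 99.47·2.8741 − 161.1 = 124.790.
Rounded: 125.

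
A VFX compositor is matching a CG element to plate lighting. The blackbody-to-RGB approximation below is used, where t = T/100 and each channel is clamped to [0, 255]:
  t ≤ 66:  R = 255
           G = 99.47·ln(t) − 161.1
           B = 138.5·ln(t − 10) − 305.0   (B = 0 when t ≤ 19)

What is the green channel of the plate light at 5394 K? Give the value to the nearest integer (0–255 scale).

236

t = 5394/100 = 53.94; the t ≤ 66 branch applies.
G = 99.47·ln 53.94 − 161.1 = 99.47·3.9879 − 161.1 = 235.574.
Rounded: 236.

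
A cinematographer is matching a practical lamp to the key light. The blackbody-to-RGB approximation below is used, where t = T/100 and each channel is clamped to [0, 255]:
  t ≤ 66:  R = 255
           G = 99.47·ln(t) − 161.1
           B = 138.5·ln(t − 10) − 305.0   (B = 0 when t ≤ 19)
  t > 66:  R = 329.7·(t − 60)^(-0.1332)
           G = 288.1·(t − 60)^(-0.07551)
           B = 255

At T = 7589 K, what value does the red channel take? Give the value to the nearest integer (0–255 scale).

t = 7589/100 = 75.89; the t > 66 branch applies.
R = 329.7·(75.89 − 60)^(-0.1332) = 329.7·15.89^(-0.1332) = 329.7·0.69185 = 228.102.
Rounded: 228.

228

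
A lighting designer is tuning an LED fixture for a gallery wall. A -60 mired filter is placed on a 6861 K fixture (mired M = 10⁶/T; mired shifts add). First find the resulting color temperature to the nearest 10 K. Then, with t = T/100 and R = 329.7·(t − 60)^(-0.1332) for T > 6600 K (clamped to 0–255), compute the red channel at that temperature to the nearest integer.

M_in = 10⁶/6861 = 145.75; M_out = 145.75 + (-60) = 85.75.
T_out = 10⁶/85.75 = 11661.6 K → 11660 K; t = 116.6.
R = 329.7·(116.6 − 60)^(-0.1332) = 329.7·56.6^(-0.1332) = 329.7·0.58415 = 192.594.
Rounded: 193.

193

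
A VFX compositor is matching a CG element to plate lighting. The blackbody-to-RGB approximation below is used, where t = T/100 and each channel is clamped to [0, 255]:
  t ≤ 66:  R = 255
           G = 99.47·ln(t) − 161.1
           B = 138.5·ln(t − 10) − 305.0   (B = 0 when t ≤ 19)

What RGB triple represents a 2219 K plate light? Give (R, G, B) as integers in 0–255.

t = 2219/100 = 22.19; the t ≤ 66 branch applies.
R = 255 by definition for t ≤ 66.
G = 99.47·ln 22.19 − 161.1 = 99.47·3.0996 − 161.1 = 147.221.
B = 138.5·ln(22.19 − 10) − 305.0 = 138.5·ln 12.19 − 305.0 = 138.5·2.5006 − 305.0 = 41.335.
Rounded: (255, 147, 41).

(255, 147, 41)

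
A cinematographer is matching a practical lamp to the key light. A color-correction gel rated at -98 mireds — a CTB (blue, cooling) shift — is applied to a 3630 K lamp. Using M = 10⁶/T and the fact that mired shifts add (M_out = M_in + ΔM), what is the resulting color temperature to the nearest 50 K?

M_in = 10⁶/3630 = 275.48 mireds.
M_out = 275.48 + (-98) = 177.48 mireds.
T_out = 10⁶/177.48 = 5634.4 K → 5650 K.

5650 K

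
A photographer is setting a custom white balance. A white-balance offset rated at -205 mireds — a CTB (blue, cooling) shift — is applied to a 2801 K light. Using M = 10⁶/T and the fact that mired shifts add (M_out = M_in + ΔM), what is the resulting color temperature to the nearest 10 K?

M_in = 10⁶/2801 = 357.02 mireds.
M_out = 357.02 + (-205) = 152.02 mireds.
T_out = 10⁶/152.02 = 6578.3 K → 6580 K.

6580 K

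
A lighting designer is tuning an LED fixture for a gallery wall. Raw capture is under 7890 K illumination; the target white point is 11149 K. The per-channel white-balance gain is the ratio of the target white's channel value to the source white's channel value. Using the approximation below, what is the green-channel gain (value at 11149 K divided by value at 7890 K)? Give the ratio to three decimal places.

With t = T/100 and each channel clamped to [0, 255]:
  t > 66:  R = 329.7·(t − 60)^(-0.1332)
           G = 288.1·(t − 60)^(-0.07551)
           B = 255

0.927

At 7890 K (t = 78.9):
  G = 288.1·(78.9 − 60)^(-0.07551) = 288.1·18.9^(-0.07551) = 288.1·0.80097 = 230.758.
At 11149 K (t = 111.49):
  G = 288.1·(111.49 − 60)^(-0.07551) = 288.1·51.49^(-0.07551) = 288.1·0.74259 = 213.940.
Gain = 213.940 / 230.758 = 0.9271 → 0.927.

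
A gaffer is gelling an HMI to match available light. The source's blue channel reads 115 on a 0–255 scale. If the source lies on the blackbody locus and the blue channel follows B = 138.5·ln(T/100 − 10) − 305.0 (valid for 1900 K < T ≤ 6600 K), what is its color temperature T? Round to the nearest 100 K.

ln(t − 10) = (115 + 305.0) / 138.5 = 3.0325.
t − 10 = e^3.0325 = 20.749, so t = 30.749.
T = 100·t = 3075 K → 3100 K to the nearest 100 K.

3100 K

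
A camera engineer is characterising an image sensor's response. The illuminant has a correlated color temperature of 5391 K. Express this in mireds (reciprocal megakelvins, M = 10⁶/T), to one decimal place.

185.5 mireds

M = 10⁶ / 5391 = 185.494 → 185.5 mireds.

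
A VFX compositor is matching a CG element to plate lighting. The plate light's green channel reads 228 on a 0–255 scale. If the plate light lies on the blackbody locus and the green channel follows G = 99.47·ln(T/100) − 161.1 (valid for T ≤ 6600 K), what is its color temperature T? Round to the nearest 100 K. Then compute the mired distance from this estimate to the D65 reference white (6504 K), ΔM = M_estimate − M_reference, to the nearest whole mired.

ln t = (228 + 161.1) / 99.47 = 3.9117.
t = e^3.9117 = 49.985.
T = 100·t = 4999 K → 5000 K to the nearest 100 K.
M_estimate = 10⁶/5000 = 200.00; M_reference = 10⁶/6504 = 153.75.
ΔM = 200.00 − 153.75 = 46.25 → +46 mireds.

+46 mireds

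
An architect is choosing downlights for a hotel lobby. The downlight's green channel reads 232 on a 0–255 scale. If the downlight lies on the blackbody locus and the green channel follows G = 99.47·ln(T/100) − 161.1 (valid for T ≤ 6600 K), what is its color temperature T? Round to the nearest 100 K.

5200 K

ln t = (232 + 161.1) / 99.47 = 3.9519.
t = e^3.9519 = 52.036.
T = 100·t = 5204 K → 5200 K to the nearest 100 K.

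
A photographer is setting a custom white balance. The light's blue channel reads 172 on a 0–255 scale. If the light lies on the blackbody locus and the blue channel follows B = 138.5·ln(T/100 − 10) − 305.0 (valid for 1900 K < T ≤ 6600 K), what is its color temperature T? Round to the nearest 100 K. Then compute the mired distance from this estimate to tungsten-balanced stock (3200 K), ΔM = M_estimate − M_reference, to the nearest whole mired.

ln(t − 10) = (172 + 305.0) / 138.5 = 3.4440.
t − 10 = e^3.4440 = 31.313, so t = 41.313.
T = 100·t = 4131 K → 4100 K to the nearest 100 K.
M_estimate = 10⁶/4100 = 243.90; M_reference = 10⁶/3200 = 312.50.
ΔM = 243.90 − 312.50 = -68.60 → -69 mireds.

-69 mireds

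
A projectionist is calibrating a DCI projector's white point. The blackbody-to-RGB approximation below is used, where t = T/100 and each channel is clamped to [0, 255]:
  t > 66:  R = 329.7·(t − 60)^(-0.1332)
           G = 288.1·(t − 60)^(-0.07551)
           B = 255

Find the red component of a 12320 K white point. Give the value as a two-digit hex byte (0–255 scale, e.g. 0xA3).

t = 12320/100 = 123.2; the t > 66 branch applies.
R = 329.7·(123.2 − 60)^(-0.1332) = 329.7·63.2^(-0.1332) = 329.7·0.57563 = 189.786.
Rounded: 190; in hex, 0xBE.

0xBE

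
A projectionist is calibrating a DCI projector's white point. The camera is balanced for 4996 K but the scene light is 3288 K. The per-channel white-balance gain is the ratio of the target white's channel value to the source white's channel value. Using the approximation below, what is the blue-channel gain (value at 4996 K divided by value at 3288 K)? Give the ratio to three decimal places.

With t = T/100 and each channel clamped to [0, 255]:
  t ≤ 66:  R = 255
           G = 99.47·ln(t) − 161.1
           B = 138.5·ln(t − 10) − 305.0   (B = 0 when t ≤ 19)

At 3288 K (t = 32.88):
  B = 138.5·ln(32.88 − 10) − 305.0 = 138.5·ln 22.88 − 305.0 = 138.5·3.1303 − 305.0 = 128.541.
At 4996 K (t = 49.96):
  B = 138.5·ln(49.96 − 10) − 305.0 = 138.5·ln 39.96 − 305.0 = 138.5·3.6879 − 305.0 = 205.771.
Gain = 205.771 / 128.541 = 1.6008 → 1.601.

1.601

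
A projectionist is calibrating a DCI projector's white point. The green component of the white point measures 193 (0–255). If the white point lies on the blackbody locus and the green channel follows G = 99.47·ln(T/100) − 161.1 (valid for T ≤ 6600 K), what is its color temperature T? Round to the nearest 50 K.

3500 K

ln t = (193 + 161.1) / 99.47 = 3.5599.
t = e^3.5599 = 35.159.
T = 100·t = 3516 K → 3500 K to the nearest 50 K.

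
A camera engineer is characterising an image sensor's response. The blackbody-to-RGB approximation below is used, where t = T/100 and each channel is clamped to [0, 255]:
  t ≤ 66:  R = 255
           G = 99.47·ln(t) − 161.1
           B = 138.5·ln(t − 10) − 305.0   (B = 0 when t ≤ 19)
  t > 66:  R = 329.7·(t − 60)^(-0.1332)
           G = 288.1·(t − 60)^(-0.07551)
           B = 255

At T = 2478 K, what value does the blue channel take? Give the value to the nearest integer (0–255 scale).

68

t = 2478/100 = 24.78; the t ≤ 66 branch applies.
B = 138.5·ln(24.78 − 10) − 305.0 = 138.5·ln 14.78 − 305.0 = 138.5·2.6933 − 305.0 = 68.019.
Rounded: 68.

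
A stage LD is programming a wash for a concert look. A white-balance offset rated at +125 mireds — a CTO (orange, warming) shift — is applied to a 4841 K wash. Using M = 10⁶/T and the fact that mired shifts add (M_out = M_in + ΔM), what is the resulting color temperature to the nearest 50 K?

3000 K

M_in = 10⁶/4841 = 206.57 mireds.
M_out = 206.57 + (+125) = 331.57 mireds.
T_out = 10⁶/331.57 = 3016.0 K → 3000 K.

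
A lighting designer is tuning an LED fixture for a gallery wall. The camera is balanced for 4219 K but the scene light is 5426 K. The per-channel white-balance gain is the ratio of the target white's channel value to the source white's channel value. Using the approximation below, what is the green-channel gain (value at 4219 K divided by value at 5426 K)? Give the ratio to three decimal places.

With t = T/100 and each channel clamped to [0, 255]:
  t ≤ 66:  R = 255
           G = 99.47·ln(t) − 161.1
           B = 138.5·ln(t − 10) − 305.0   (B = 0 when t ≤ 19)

At 5426 K (t = 54.26):
  G = 99.47·ln 54.26 − 161.1 = 99.47·3.9938 − 161.1 = 236.162.
At 4219 K (t = 42.19):
  G = 99.47·ln 42.19 − 161.1 = 99.47·3.7422 − 161.1 = 211.135.
Gain = 211.135 / 236.162 = 0.8940 → 0.894.

0.894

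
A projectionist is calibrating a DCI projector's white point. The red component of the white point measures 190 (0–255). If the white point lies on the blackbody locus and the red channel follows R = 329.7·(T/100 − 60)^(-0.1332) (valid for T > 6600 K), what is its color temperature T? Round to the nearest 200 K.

(t − 60)^(-0.1332) = 190/329.7 = 0.57628.
t − 60 = 0.57628^(1/-0.1332) = 0.57628^(-7.508) = 62.667, so t = 122.667.
T = 100·t = 12267 K → 12200 K to the nearest 200 K.

12200 K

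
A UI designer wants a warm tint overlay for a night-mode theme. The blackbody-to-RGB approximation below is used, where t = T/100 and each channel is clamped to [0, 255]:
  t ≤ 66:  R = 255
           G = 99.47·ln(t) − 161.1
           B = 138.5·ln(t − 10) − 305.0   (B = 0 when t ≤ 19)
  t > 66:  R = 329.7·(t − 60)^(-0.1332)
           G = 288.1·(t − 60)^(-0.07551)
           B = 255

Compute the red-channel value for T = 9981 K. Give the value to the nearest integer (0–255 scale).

t = 9981/100 = 99.81; the t > 66 branch applies.
R = 329.7·(99.81 − 60)^(-0.1332) = 329.7·39.81^(-0.1332) = 329.7·0.61218 = 201.837.
Rounded: 202.

202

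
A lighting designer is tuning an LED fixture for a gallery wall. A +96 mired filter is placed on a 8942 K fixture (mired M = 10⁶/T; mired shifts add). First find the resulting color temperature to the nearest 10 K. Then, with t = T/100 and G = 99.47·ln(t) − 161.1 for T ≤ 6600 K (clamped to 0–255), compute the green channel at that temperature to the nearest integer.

M_in = 10⁶/8942 = 111.83; M_out = 111.83 + (+96) = 207.83.
T_out = 10⁶/207.83 = 4811.6 K → 4810 K; t = 48.1.
G = 99.47·ln 48.1 − 161.1 = 99.47·3.8733 − 161.1 = 224.175.
Rounded: 224.

224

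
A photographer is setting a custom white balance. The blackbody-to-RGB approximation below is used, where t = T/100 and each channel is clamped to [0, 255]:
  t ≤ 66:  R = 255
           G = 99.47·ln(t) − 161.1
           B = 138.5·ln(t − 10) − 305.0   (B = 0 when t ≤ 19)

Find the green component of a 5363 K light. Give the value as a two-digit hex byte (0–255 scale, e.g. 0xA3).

t = 5363/100 = 53.63; the t ≤ 66 branch applies.
G = 99.47·ln 53.63 − 161.1 = 99.47·3.9821 − 161.1 = 235.000.
Rounded: 235; in hex, 0xEB.

0xEB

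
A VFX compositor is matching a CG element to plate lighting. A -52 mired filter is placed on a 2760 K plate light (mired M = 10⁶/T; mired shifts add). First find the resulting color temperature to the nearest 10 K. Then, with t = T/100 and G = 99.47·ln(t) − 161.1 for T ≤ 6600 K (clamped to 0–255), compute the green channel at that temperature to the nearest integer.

M_in = 10⁶/2760 = 362.32; M_out = 362.32 + (-52) = 310.32.
T_out = 10⁶/310.32 = 3222.5 K → 3220 K; t = 32.2.
G = 99.47·ln 32.2 − 161.1 = 99.47·3.4720 − 161.1 = 184.257.
Rounded: 184.

184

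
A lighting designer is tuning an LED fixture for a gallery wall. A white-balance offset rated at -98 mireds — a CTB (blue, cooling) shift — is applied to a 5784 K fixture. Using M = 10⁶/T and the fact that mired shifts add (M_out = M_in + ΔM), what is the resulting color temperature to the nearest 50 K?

13350 K

M_in = 10⁶/5784 = 172.89 mireds.
M_out = 172.89 + (-98) = 74.89 mireds.
T_out = 10⁶/74.89 = 13352.8 K → 13350 K.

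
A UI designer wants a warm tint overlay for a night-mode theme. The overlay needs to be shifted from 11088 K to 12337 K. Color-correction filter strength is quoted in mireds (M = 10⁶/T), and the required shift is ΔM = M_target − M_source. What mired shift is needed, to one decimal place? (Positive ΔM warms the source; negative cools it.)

M_source = 10⁶/11088 = 90.188; M_target = 10⁶/12337 = 81.057.
ΔM = 81.057 − 90.188 = -9.131 → -9.1 mireds, a cooling shift.

-9.1 mireds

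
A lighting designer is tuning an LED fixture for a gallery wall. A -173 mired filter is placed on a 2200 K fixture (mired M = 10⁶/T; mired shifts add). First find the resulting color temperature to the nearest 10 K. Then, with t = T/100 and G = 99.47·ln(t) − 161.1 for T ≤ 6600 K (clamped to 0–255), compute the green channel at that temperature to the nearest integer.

M_in = 10⁶/2200 = 454.55; M_out = 454.55 + (-173) = 281.55.
T_out = 10⁶/281.55 = 3551.8 K → 3550 K; t = 35.5.
G = 99.47·ln 35.5 − 161.1 = 99.47·3.5695 − 161.1 = 193.961.
Rounded: 194.

194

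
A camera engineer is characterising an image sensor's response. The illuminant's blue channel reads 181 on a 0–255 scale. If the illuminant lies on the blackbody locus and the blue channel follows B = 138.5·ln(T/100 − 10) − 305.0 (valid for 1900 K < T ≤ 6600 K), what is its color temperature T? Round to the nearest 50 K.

4350 K

ln(t − 10) = (181 + 305.0) / 138.5 = 3.5090.
t − 10 = e^3.5090 = 33.416, so t = 43.416.
T = 100·t = 4342 K → 4350 K to the nearest 50 K.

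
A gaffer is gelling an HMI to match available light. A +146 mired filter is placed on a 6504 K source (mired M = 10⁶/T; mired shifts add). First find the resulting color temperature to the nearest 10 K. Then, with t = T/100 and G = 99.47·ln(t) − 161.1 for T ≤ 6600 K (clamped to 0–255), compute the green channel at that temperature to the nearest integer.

M_in = 10⁶/6504 = 153.75; M_out = 153.75 + (+146) = 299.75.
T_out = 10⁶/299.75 = 3336.1 K → 3340 K; t = 33.4.
G = 99.47·ln 33.4 − 161.1 = 99.47·3.5086 − 161.1 = 187.896.
Rounded: 188.

188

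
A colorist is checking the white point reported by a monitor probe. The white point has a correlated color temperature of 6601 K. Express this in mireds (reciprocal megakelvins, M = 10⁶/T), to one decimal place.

M = 10⁶ / 6601 = 151.492 → 151.5 mireds.

151.5 mireds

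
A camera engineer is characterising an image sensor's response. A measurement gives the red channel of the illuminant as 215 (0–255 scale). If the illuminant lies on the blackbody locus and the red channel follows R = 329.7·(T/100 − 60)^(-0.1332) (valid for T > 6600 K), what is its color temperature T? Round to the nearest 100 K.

(t − 60)^(-0.1332) = 215/329.7 = 0.65211.
t − 60 = 0.65211^(1/-0.1332) = 0.65211^(-7.508) = 24.774, so t = 84.774.
T = 100·t = 8477 K → 8500 K to the nearest 100 K.

8500 K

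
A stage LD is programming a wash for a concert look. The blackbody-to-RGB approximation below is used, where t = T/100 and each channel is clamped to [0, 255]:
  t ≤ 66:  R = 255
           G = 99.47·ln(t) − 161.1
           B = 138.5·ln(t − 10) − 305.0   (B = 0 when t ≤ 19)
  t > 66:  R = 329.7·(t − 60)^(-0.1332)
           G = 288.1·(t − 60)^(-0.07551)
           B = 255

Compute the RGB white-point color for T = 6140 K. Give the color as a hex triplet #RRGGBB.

#FFF8F1

t = 6140/100 = 61.4; the t ≤ 66 branch applies.
R = 255 by definition for t ≤ 66.
G = 99.47·ln 61.4 − 161.1 = 99.47·4.1174 − 161.1 = 248.459.
B = 138.5·ln(61.4 − 10) − 305.0 = 138.5·ln 51.4 − 305.0 = 138.5·3.9396 − 305.0 = 240.640.
Rounded: (255, 248, 241).
In hex: #FFF8F1.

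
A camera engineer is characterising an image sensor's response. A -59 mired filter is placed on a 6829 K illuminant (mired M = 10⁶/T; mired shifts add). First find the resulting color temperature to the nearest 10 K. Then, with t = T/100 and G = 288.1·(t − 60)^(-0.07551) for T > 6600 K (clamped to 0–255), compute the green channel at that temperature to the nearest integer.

213

M_in = 10⁶/6829 = 146.43; M_out = 146.43 + (-59) = 87.43.
T_out = 10⁶/87.43 = 11437.2 K → 11440 K; t = 114.4.
G = 288.1·(114.4 − 60)^(-0.07551) = 288.1·54.4^(-0.07551) = 288.1·0.73951 = 213.053.
Rounded: 213.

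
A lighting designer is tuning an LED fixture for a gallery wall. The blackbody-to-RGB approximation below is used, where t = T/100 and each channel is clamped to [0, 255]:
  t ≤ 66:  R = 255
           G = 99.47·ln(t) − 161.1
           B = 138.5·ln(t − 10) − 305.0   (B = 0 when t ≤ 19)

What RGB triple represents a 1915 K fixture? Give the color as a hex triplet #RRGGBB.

t = 1915/100 = 19.15; the t ≤ 66 branch applies.
R = 255 by definition for t ≤ 66.
G = 99.47·ln 19.15 − 161.1 = 99.47·2.9523 − 161.1 = 132.566.
B = 138.5·ln(19.15 − 10) − 305.0 = 138.5·ln 9.15 − 305.0 = 138.5·2.2138 − 305.0 = 1.605.
Rounded: (255, 133, 2).
In hex: #FF8502.

#FF8502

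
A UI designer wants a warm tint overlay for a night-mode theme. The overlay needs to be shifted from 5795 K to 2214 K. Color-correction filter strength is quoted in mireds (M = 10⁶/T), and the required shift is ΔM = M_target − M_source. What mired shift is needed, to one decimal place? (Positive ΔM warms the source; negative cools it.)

+279.1 mireds

M_source = 10⁶/5795 = 172.563; M_target = 10⁶/2214 = 451.671.
ΔM = 451.671 − 172.563 = 279.109 → +279.1 mireds, a warming shift.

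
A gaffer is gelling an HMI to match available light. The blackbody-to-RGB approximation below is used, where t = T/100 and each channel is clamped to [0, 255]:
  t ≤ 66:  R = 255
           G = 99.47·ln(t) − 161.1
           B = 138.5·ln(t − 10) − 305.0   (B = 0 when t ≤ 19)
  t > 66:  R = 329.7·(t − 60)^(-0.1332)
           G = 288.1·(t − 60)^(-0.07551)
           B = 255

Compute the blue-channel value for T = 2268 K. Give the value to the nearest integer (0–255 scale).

t = 2268/100 = 22.68; the t ≤ 66 branch applies.
B = 138.5·ln(22.68 − 10) − 305.0 = 138.5·ln 12.68 − 305.0 = 138.5·2.5400 − 305.0 = 46.794.
Rounded: 47.

47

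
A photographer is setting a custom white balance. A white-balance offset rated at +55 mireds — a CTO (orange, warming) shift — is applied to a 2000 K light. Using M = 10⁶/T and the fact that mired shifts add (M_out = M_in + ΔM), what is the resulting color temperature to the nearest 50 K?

1800 K

M_in = 10⁶/2000 = 500.00 mireds.
M_out = 500.00 + (+55) = 555.00 mireds.
T_out = 10⁶/555.00 = 1801.8 K → 1800 K.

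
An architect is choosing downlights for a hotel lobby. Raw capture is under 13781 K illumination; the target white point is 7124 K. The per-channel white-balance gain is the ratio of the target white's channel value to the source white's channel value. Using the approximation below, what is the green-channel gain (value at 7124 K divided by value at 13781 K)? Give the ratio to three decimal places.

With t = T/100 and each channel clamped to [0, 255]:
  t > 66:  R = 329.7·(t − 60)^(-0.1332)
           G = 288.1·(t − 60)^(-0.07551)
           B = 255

1.157

At 13781 K (t = 137.81):
  G = 288.1·(137.81 − 60)^(-0.07551) = 288.1·77.81^(-0.07551) = 288.1·0.71979 = 207.373.
At 7124 K (t = 71.24):
  G = 288.1·(71.24 − 60)^(-0.07551) = 288.1·11.24^(-0.07551) = 288.1·0.83302 = 239.994.
Gain = 239.994 / 207.373 = 1.1573 → 1.157.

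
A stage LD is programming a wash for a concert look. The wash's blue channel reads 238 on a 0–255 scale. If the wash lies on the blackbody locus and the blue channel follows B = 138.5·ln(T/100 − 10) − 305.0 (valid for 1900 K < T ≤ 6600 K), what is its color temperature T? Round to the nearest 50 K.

ln(t − 10) = (238 + 305.0) / 138.5 = 3.9206.
t − 10 = e^3.9206 = 50.430, so t = 60.430.
T = 100·t = 6043 K → 6050 K to the nearest 50 K.

6050 K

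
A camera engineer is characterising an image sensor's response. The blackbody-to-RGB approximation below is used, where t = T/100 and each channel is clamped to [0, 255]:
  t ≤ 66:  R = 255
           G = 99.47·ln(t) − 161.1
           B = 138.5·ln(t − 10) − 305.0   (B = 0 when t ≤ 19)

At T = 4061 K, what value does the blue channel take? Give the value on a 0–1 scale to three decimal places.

t = 4061/100 = 40.61; the t ≤ 66 branch applies.
B = 138.5·ln(40.61 − 10) − 305.0 = 138.5·ln 30.61 − 305.0 = 138.5·3.4213 − 305.0 = 168.854.
On a 0–1 scale: 168.854/255 = 0.6622 → 0.662.

0.662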